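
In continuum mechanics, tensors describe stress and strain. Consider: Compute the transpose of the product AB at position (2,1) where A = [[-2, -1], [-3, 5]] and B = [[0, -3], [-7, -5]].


(AB)^T_{ij} = (AB)_{ji} = sum_k A_{jk} B_{ki}.
For i=2, j=1 we need (AB)_{12}:
A_{11} * B_{12} = -2 * -3 = 6
A_{12} * B_{22} = -1 * -5 = 5
Sum = 6 + 5 = 11

11


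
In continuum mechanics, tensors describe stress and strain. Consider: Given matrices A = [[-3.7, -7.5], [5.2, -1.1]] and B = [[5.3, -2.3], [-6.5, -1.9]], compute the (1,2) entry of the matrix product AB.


(AB)_{ij} = sum_k A_{ik} B_{kj}.
For i=1, j=2:
A_{11} * B_{12} = -3.7 * -2.3 = 8.51
A_{12} * B_{22} = -7.5 * -1.9 = 14.25
Sum = 8.51 + 14.25 = 22.76

22.76


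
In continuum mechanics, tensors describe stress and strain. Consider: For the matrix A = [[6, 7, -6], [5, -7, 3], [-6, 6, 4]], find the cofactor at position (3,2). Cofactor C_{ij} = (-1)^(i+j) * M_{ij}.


To find cofactor C_{32}, delete row 3 and column 2.
The resulting 2x2 submatrix is: [[6, -6], [5, 3]]
Minor M_{32} = 6*3 - -6*5
  = 18 - -30 = 48
Sign = (-1)^(3+2) = (-1)^5 = -1
Cofactor C_{32} = -1 * 48 = -48

-48


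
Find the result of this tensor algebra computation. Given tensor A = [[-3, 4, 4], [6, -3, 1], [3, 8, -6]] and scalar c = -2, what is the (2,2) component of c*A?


Scalar multiplication: (cA)_{ij} = c * A_{ij}.
c = -2
A_{22} = -3
(cA)_{22} = -2 * -3 = 6

6


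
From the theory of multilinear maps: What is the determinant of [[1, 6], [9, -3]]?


For a 2x2 matrix [[a, b], [c, d]], det = a*d - b*c.
a = 1, b = 6, c = 9, d = -3
a*d = 1 * -3 = -3
b*c = 6 * 9 = 54
det = -3 - 54 = -57

-57


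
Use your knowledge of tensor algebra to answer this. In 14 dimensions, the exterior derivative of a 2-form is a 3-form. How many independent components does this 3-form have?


The exterior derivative of a p-form is a (p+1)-form.
Its number of independent components is C(n, p+1).
n = 14, p+1 = 3
C(14, 3) = 364

364


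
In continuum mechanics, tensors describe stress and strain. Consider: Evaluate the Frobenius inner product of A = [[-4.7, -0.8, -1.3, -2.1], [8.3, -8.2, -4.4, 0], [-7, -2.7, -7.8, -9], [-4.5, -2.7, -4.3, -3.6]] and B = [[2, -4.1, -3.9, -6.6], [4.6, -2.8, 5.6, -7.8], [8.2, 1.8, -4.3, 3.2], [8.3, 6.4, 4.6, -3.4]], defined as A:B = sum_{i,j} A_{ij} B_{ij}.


A:B = sum over all i,j of A_{ij} * B_{ij}.
Row 1: -4.7*2=-9.4, -0.8*-4.1=3.28, -1.3*-3.9=5.07, -2.1*-6.6=13.86 => row sum = 12.81
Row 2: 8.3*4.6=38.18, -8.2*-2.8=22.96, -4.4*5.6=-24.64, 0*-7.8=0 => row sum = 36.5
Row 3: -7*8.2=-57.4, -2.7*1.8=-4.86, -7.8*-4.3=33.54, -9*3.2=-28.8 => row sum = -57.52
Row 4: -4.5*8.3=-37.35, -2.7*6.4=-17.28, -4.3*4.6=-19.78, -3.6*-3.4=12.24 => row sum = -62.17
Total = 12.81 + 36.5 + -57.52 + -62.17 = -70.38

-70.38


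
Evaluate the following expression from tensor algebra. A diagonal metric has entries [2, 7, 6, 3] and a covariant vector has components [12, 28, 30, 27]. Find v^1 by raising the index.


To raise an index with a diagonal metric: v^i = v_i / g_{ii}.
For index 1: v_1 = 12, g_{11} = 2
v^1 = 12 / 2 = 6

6


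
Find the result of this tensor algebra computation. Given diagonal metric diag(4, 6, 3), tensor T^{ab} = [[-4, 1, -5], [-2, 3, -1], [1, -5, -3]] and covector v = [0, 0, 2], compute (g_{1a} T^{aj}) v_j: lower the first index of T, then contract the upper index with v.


Step 1: lower the first index. For a diagonal metric, g_{ia} T^{aj} = g_{ii} T^{ij} (no sum on i).
g_{11} = 4
S_1{}^1 = 4 * T^{11} = 4 * -4 = -16
S_1{}^2 = 4 * T^{12} = 4 * 1 = 4
S_1{}^3 = 4 * T^{13} = 4 * -5 = -20
Step 2: contract S_1{}^j with v_j.
S_1{}^1 * v_1 = -16 * 0 = 0
S_1{}^2 * v_2 = 4 * 0 = 0
S_1{}^3 * v_3 = -20 * 2 = -40
Result = 0 + 0 + -40 = -40

-40


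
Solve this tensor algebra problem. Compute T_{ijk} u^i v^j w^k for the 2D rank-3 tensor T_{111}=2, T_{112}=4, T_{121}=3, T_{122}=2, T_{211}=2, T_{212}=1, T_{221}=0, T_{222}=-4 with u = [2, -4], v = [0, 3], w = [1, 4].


S = sum over i,j,k of T_{ijk} u_i v_j w_k. Expanding all 8 terms:
T_{111}*u_1*v_1*w_1 = 2*2*0*1 = 0  (running total: 0)
T_{112}*u_1*v_1*w_2 = 4*2*0*4 = 0  (running total: 0)
T_{121}*u_1*v_2*w_1 = 3*2*3*1 = 18  (running total: 18)
T_{122}*u_1*v_2*w_2 = 2*2*3*4 = 48  (running total: 66)
T_{211}*u_2*v_1*w_1 = 2*-4*0*1 = 0  (running total: 66)
T_{212}*u_2*v_1*w_2 = 1*-4*0*4 = 0  (running total: 66)
T_{221}*u_2*v_2*w_1 = 0*-4*3*1 = 0  (running total: 66)
T_{222}*u_2*v_2*w_2 = -4*-4*3*4 = 192  (running total: 258)
S = 258

258


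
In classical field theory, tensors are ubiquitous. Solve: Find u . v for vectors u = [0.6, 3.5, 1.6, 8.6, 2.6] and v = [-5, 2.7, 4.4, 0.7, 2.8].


The inner product u . v = sum of u_i * v_i.
Term-by-term: 0.6 * -5, 3.5 * 2.7, 1.6 * 4.4, 8.6 * 0.7, 2.6 * 2.8
Products: -3, 9.45, 7.04, 6.02, 7.28
Sum = -3 + 9.45 + 7.04 + 6.02 + 7.28 = 26.79

26.79


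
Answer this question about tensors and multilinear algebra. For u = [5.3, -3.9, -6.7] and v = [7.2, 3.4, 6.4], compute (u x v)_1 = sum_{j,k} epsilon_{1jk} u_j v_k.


(u x v)_1 = sum_{j,k} epsilon_{1jk} u_j v_k. Only permutations of (1,2,3) contribute; the two non-zero terms are:
eps_{123} u_2 v_3 = 1 * -3.9 * 6.4 = -24.96
eps_{132} u_3 v_2 = -1 * -6.7 * 3.4 = 22.78
(u x v)_1 = -2.18

-2.18


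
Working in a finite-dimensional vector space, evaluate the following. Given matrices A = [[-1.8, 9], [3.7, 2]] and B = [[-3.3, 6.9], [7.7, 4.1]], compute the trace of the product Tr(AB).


Tr(AB) = sum_i (AB)_{ii} where (AB)_{ii} = sum_k A_{ik} B_{ki}.
(AB)_{11} = -1.8*-3.3 + 9*7.7 = 75.24
(AB)_{22} = 3.7*6.9 + 2*4.1 = 33.73
Tr(AB) = 75.24 + 33.73 = 108.97

108.97


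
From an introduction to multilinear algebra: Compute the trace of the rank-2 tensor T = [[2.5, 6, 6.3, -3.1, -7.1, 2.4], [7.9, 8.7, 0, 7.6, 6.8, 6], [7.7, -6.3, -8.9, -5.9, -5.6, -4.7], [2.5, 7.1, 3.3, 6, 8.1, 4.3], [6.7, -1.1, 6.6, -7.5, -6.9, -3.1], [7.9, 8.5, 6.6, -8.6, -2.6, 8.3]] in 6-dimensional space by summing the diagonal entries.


The contraction (trace) of a rank-2 tensor is the sum of its diagonal elements.
Diagonal entries: A[1,1] = 2.5, A[2,2] = 8.7, A[3,3] = -8.9, A[4,4] = 6, A[5,5] = -6.9, A[6,6] = 8.3
Tr(A) = 2.5 + 8.7 + -8.9 + 6 + -6.9 + 8.3 = 9.7

9.7


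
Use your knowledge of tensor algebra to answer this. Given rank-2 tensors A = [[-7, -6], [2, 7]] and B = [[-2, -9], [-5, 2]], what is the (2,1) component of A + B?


Tensor addition is component-wise: (A + B)_{ij} = A_{ij} + B_{ij}.
A_{21} = 2
B_{21} = -5
(A + B)_{21} = 2 + -5 = -3

-3


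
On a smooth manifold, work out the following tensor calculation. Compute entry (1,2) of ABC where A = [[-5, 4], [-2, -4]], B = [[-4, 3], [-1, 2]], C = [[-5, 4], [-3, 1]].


(ABC)_{12} = sum_m (AB)_{1m} C_{m2}. First compute row 1 of AB.
(AB)_{11} = -5*-4 + 4*-1 = 16
(AB)_{12} = -5*3 + 4*2 = -7
Now contract with column 2 of C:
(AB)_{11} * C_{12} = 16 * 4 = 64
(AB)_{12} * C_{22} = -7 * 1 = -7
(ABC)_{12} = 64 + -7 = 57

57


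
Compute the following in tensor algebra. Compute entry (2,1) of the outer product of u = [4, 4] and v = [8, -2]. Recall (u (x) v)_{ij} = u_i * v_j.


The outer product entry T_{ij} = u_i * v_j.
We need i=2, j=1.
u_2 = 4, v_1 = 8
T_{2,1} = 4 * 8 = 32

32


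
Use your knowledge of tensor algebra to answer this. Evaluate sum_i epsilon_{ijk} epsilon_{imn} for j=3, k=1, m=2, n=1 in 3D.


Using the identity: epsilon_{ijk} epsilon_{imn} = delta_{jm} delta_{kn} - delta_{jn} delta_{km}.
delta_{32} = 0
delta_{11} = 1
delta_{31} = 0
delta_{12} = 0
Result = 0 * 1 - 0 * 0 = 0 - 0 = 0

0


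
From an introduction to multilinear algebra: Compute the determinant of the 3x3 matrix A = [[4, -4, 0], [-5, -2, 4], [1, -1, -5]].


Expanding along the first row, det(A) = a11*M_11 - a12*M_12 + a13*M_13, where M_1j is the (1,j) minor.
Minor M_11 = -2*-5 - 4*-1 = 14
Minor M_12 = -5*-5 - 4*1 = 21
Minor M_13 = -5*-1 - -2*1 = 7
det = 4*(14) - -4*(21) + 0*(7)
    = 56 - -84 + 0
    = 140

140


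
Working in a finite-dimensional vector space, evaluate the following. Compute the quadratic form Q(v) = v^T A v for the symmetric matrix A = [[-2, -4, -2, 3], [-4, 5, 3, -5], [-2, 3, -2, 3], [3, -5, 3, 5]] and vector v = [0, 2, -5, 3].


First compute Av:
(Av)_1 = -2*0 + -4*2 + -2*-5 + 3*3 = 11
(Av)_2 = -4*0 + 5*2 + 3*-5 + -5*3 = -20
(Av)_3 = -2*0 + 3*2 + -2*-5 + 3*3 = 25
(Av)_4 = 3*0 + -5*2 + 3*-5 + 5*3 = -10
Av = [11, -20, 25, -10]
Then v^T (Av) = 0*11 + 2*-20 + -5*25 + 3*-10
= 0 + -40 + -125 + -30 = -195

-195


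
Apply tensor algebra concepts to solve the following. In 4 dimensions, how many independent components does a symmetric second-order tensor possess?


A symmetric rank-2 tensor in d dimensions has d(d+1)/2 independent components.
d = 4
d(d+1)/2 = 4 * 5 / 2 = 20 / 2 = 10

10


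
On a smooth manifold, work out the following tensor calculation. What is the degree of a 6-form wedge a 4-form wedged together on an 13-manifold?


The degree of a wedge product is the sum of the degrees of the individual forms.
Degrees: 6, 4
Total degree = 6 + 4 = 10

10


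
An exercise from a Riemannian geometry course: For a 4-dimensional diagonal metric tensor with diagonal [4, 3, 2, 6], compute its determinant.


For a diagonal metric, the determinant is the product of diagonal entries.
Diagonal entries: 4, 3, 2, 6
det(g) = 4 * 3 * 2 * 6 = 144

144


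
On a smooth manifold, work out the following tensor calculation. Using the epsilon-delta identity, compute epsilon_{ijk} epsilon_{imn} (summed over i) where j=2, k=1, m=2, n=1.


Using the identity: epsilon_{ijk} epsilon_{imn} = delta_{jm} delta_{kn} - delta_{jn} delta_{km}.
delta_{22} = 1
delta_{11} = 1
delta_{21} = 0
delta_{12} = 0
Result = 1 * 1 - 0 * 0 = 1 - 0 = 1

1


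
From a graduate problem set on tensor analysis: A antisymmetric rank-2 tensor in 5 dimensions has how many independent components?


A antisymmetric rank-2 tensor in d dimensions has d(d-1)/2 independent components.
d = 5
d(d-1)/2 = 5 * 4 / 2 = 20 / 2 = 10

10


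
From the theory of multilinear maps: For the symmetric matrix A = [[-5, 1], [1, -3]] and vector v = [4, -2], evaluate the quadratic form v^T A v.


First compute Av:
(Av)_1 = -5*4 + 1*-2 = -22
(Av)_2 = 1*4 + -3*-2 = 10
Av = [-22, 10]
Then v^T (Av) = 4*-22 + -2*10
= -88 + -20 = -108

-108


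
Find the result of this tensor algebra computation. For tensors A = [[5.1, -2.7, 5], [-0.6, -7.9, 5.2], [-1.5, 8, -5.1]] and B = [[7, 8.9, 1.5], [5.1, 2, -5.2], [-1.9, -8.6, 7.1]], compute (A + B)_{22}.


Tensor addition is component-wise: (A + B)_{ij} = A_{ij} + B_{ij}.
A_{22} = -7.9
B_{22} = 2
(A + B)_{22} = -7.9 + 2 = -5.9

-5.9


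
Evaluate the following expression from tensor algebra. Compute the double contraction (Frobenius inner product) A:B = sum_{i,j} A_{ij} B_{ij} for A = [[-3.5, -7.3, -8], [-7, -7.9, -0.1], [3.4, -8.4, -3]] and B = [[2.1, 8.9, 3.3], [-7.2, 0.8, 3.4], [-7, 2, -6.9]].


A:B = sum over all i,j of A_{ij} * B_{ij}.
Row 1: -3.5*2.1=-7.35, -7.3*8.9=-64.97, -8*3.3=-26.4 => row sum = -98.72
Row 2: -7*-7.2=50.4, -7.9*0.8=-6.32, -0.1*3.4=-0.34 => row sum = 43.74
Row 3: 3.4*-7=-23.8, -8.4*2=-16.8, -3*-6.9=20.7 => row sum = -19.9
Total = -98.72 + 43.74 + -19.9 = -74.88

-74.88


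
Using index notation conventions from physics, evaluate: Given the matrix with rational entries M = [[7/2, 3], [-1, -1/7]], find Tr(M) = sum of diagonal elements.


The trace is the sum of diagonal entries.
Diagonal: M[1,1] = 7/2, M[2,2] = -1/7
Tr(M) = 7/2 + -1/7
Computing step by step:
After adding M[1,1]: 7/2
After adding M[2,2]: 47/14
Tr(M) = 47/14

47/14


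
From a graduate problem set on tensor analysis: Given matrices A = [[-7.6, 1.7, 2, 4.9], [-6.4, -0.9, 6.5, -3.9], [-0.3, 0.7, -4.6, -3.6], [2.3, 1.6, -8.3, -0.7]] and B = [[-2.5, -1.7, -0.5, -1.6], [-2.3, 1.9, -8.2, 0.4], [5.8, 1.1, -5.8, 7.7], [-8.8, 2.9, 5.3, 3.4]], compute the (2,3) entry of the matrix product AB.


(AB)_{ij} = sum_k A_{ik} B_{kj}.
For i=2, j=3:
A_{21} * B_{13} = -6.4 * -0.5 = 3.2
A_{22} * B_{23} = -0.9 * -8.2 = 7.38
A_{23} * B_{33} = 6.5 * -5.8 = -37.7
A_{24} * B_{43} = -3.9 * 5.3 = -20.67
Sum = 3.2 + 7.38 + -37.7 + -20.67 = -47.79

-47.79


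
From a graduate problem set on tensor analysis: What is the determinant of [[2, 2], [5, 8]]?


For a 2x2 matrix [[a, b], [c, d]], det = a*d - b*c.
a = 2, b = 2, c = 5, d = 8
a*d = 2 * 8 = 16
b*c = 2 * 5 = 10
det = 16 - 10 = 6

6


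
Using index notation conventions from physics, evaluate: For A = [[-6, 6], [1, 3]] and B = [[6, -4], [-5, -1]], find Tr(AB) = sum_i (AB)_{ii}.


Tr(AB) = sum_i (AB)_{ii} where (AB)_{ii} = sum_k A_{ik} B_{ki}.
(AB)_{11} = -6*6 + 6*-5 = -66
(AB)_{22} = 1*-4 + 3*-1 = -7
Tr(AB) = -66 + -7 = -73

-73


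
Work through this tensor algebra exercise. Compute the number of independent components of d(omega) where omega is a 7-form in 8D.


The exterior derivative of a p-form is a (p+1)-form.
Its number of independent components is C(n, p+1).
n = 8, p+1 = 8
C(8, 8) = 1

1


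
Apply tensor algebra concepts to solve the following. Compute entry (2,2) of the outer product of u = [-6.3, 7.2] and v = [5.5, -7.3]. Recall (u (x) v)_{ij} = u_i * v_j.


The outer product entry T_{ij} = u_i * v_j.
We need i=2, j=2.
u_2 = 7.2, v_2 = -7.3
T_{2,2} = 7.2 * -7.3 = -52.56

-52.56


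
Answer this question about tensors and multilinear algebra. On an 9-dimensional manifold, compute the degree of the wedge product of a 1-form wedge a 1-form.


The degree of a wedge product is the sum of the degrees of the individual forms.
Degrees: 1, 1
Total degree = 1 + 1 = 2

2


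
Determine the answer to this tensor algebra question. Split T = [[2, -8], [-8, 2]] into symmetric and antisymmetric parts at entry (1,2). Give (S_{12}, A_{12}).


T_{12} = -8
T_{21} = -8
S_{12} = (-8 + -8)/2 = -16/2 = -8
A_{12} = (-8 - -8)/2 = 0/2 = 0
Check: S + A = -8 + 0 = -8 = T_{12}.

(-8, 0)


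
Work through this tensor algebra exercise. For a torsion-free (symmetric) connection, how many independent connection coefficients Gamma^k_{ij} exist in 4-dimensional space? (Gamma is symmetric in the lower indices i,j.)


Christoffel symbols Gamma^k_{ij} are symmetric in i,j, so there are d * d(d+1)/2 independent symbols.
d = 4
d(d+1)/2 = 4 * 5 / 2 = 10
Total = 4 * 10 = 40

40


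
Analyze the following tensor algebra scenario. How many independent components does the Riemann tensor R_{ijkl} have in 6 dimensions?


The Riemann tensor in d dimensions has d^2(d^2 - 1)/12 independent components.
d = 6, so d^2 = 36
d^2 - 1 = 35
d^2(d^2 - 1) = 36 * 35 = 1260
Divide by 12: 1260 / 12 = 105

105


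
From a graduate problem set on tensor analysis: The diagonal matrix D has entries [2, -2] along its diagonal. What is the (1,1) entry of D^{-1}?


For a diagonal matrix, the inverse has entries (D^{-1})_{ii} = 1/d_{ii}.
The diagonal entries are: d_{11} = 2, d_{22} = -2
We need (D^{-1})_{11} = 1/d_{11} = 1/2 = 1/2

1/2


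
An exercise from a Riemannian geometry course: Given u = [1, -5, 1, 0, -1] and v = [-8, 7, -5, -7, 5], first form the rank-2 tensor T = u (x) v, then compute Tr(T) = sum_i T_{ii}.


The outer product gives T_{ij} = u_i v_j.
The trace (contraction) is Tr(T) = sum_i T_{ii} = sum_i u_i v_i.
Diagonal entries:
T_{11} = u_1 * v_1 = 1 * -8 = -8
T_{22} = u_2 * v_2 = -5 * 7 = -35
T_{33} = u_3 * v_3 = 1 * -5 = -5
T_{44} = u_4 * v_4 = 0 * -7 = 0
T_{55} = u_5 * v_5 = -1 * 5 = -5
Tr(T) = -8 + -35 + -5 + 0 + -5 = -53

-53


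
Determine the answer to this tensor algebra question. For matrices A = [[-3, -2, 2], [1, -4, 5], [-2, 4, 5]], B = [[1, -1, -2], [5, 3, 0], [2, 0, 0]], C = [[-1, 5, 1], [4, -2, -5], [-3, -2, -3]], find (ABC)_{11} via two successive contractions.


(ABC)_{11} = sum_m (AB)_{1m} C_{m1}. First compute row 1 of AB.
(AB)_{11} = -3*1 + -2*5 + 2*2 = -9
(AB)_{12} = -3*-1 + -2*3 + 2*0 = -3
(AB)_{13} = -3*-2 + -2*0 + 2*0 = 6
Now contract with column 1 of C:
(AB)_{11} * C_{11} = -9 * -1 = 9
(AB)_{12} * C_{21} = -3 * 4 = -12
(AB)_{13} * C_{31} = 6 * -3 = -18
(ABC)_{11} = 9 + -12 + -18 = -21

-21


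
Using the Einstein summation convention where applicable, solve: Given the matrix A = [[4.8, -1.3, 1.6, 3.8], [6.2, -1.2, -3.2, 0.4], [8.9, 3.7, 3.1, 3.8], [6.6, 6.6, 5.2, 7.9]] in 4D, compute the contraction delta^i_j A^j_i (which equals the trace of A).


The contraction (trace) of a rank-2 tensor is the sum of its diagonal elements.
Diagonal entries: A[1,1] = 4.8, A[2,2] = -1.2, A[3,3] = 3.1, A[4,4] = 7.9
Tr(A) = 4.8 + -1.2 + 3.1 + 7.9 = 14.6

14.6


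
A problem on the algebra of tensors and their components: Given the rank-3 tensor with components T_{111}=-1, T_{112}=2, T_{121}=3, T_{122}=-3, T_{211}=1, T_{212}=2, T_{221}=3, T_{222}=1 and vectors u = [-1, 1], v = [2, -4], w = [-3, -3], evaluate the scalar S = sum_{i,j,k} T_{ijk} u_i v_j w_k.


S = sum over i,j,k of T_{ijk} u_i v_j w_k. Expanding all 8 terms:
T_{111}*u_1*v_1*w_1 = -1*-1*2*-3 = -6  (running total: -6)
T_{112}*u_1*v_1*w_2 = 2*-1*2*-3 = 12  (running total: 6)
T_{121}*u_1*v_2*w_1 = 3*-1*-4*-3 = -36  (running total: -30)
T_{122}*u_1*v_2*w_2 = -3*-1*-4*-3 = 36  (running total: 6)
T_{211}*u_2*v_1*w_1 = 1*1*2*-3 = -6  (running total: 0)
T_{212}*u_2*v_1*w_2 = 2*1*2*-3 = -12  (running total: -12)
T_{221}*u_2*v_2*w_1 = 3*1*-4*-3 = 36  (running total: 24)
T_{222}*u_2*v_2*w_2 = 1*1*-4*-3 = 12  (running total: 36)
S = 36

36


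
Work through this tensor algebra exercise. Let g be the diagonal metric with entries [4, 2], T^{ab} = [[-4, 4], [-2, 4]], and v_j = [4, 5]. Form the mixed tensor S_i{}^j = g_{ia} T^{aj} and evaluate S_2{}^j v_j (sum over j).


Step 1: lower the first index. For a diagonal metric, g_{ia} T^{aj} = g_{ii} T^{ij} (no sum on i).
g_{22} = 2
S_2{}^1 = 2 * T^{21} = 2 * -2 = -4
S_2{}^2 = 2 * T^{22} = 2 * 4 = 8
Step 2: contract S_2{}^j with v_j.
S_2{}^1 * v_1 = -4 * 4 = -16
S_2{}^2 * v_2 = 8 * 5 = 40
Result = -16 + 40 = 24

24


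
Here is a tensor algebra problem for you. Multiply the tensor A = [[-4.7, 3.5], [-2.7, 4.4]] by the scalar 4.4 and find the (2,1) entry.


Scalar multiplication: (cA)_{ij} = c * A_{ij}.
c = 4.4
A_{21} = -2.7
(cA)_{21} = 4.4 * -2.7 = -11.88

-11.88


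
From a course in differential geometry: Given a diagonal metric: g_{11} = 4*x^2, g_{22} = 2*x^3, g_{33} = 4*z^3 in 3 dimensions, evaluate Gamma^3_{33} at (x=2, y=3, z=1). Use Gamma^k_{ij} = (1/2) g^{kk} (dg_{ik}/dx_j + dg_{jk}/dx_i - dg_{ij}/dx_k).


For a diagonal metric, Gamma^k_{ij} = (1/2) g^{kk} (dg_{ik}/dx_j + dg_{jk}/dx_i - dg_{ij}/dx_k).
The metric is diagonal, so g_{ab} = 0 for a != b.
At the given point: g_{11} = 16, g_{22} = 16, g_{33} = 4
g^{33} = 1/4
dg_{33}/dx_3 = dg_{33}/dx_3 = 12
dg_{33}/dx_3 = dg_{33}/dx_3 = 12
dg_{33}/dx_3 = dg_{33}/dx_3 = 12
Numerator = 12 + 12 - 12 = 12
Gamma^3_{33} = 12 / (2 * 4) = 3/2

3/2


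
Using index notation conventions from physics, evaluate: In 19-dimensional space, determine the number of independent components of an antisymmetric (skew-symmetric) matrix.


An antisymmetric rank-2 tensor satisfies A_{ij} = -A_{ji}, so diagonal entries are zero.
The independent components are the upper-triangular entries: C(n, 2) = n(n-1)/2.
n = 19
C(19, 2) = 19 * 18 / 2 = 342 / 2 = 171

171


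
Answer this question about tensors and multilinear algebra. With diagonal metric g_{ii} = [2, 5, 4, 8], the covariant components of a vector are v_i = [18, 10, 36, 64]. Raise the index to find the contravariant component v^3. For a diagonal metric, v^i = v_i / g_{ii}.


To raise an index with a diagonal metric: v^i = v_i / g_{ii}.
For index 3: v_3 = 36, g_{33} = 4
v^3 = 36 / 4 = 9

9


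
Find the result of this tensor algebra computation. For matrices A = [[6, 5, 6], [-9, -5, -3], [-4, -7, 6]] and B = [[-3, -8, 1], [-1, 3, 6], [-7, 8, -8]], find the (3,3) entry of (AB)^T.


(AB)^T_{ij} = (AB)_{ji} = sum_k A_{jk} B_{ki}.
For i=3, j=3 we need (AB)_{33}:
A_{31} * B_{13} = -4 * 1 = -4
A_{32} * B_{23} = -7 * 6 = -42
A_{33} * B_{33} = 6 * -8 = -48
Sum = -4 + -42 + -48 = -94

-94


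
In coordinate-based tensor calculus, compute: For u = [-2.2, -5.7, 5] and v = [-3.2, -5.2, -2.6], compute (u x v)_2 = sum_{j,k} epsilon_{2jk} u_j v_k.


(u x v)_2 = sum_{j,k} epsilon_{2jk} u_j v_k. Only permutations of (1,2,3) contribute; the two non-zero terms are:
eps_{213} u_1 v_3 = -1 * -2.2 * -2.6 = -5.72
eps_{231} u_3 v_1 = 1 * 5 * -3.2 = -16
(u x v)_2 = -21.72

-21.72


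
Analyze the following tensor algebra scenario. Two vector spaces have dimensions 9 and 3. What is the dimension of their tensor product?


The dimension of a tensor product is the product of dimensions.
dim(V) = 9, dim(W) = 3
dim(V (x) W) = 9 * 3 = 27

27


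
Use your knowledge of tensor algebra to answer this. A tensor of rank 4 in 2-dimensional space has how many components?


The number of components of a rank-r tensor in d dimensions is d^r.
Here d = 2 and r = 4.
2^4 = 16

16


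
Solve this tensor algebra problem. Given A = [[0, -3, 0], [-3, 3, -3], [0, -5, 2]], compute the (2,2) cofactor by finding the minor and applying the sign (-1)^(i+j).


To find cofactor C_{22}, delete row 2 and column 2.
The resulting 2x2 submatrix is: [[0, 0], [0, 2]]
Minor M_{22} = 0*2 - 0*0
  = 0 - 0 = 0
Sign = (-1)^(2+2) = (-1)^4 = 1
Cofactor C_{22} = 1 * 0 = 0

0


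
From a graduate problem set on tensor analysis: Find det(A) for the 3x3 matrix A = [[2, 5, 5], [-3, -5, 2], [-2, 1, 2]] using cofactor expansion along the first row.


Expanding along the first row, det(A) = a11*M_11 - a12*M_12 + a13*M_13, where M_1j is the (1,j) minor.
Minor M_11 = -5*2 - 2*1 = -12
Minor M_12 = -3*2 - 2*-2 = -2
Minor M_13 = -3*1 - -5*-2 = -13
det = 2*(-12) - 5*(-2) + 5*(-13)
    = -24 - -10 + -65
    = -79

-79


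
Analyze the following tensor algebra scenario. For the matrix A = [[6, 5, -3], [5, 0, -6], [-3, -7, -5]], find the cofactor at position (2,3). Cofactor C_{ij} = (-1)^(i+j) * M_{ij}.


To find cofactor C_{23}, delete row 2 and column 3.
The resulting 2x2 submatrix is: [[6, 5], [-3, -7]]
Minor M_{23} = 6*-7 - 5*-3
  = -42 - -15 = -27
Sign = (-1)^(2+3) = (-1)^5 = -1
Cofactor C_{23} = -1 * -27 = 27

27


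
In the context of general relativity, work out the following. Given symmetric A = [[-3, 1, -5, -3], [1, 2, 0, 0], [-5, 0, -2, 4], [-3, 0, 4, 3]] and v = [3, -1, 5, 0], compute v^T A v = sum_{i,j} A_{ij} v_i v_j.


First compute Av:
(Av)_1 = -3*3 + 1*-1 + -5*5 + -3*0 = -35
(Av)_2 = 1*3 + 2*-1 + 0*5 + 0*0 = 1
(Av)_3 = -5*3 + 0*-1 + -2*5 + 4*0 = -25
(Av)_4 = -3*3 + 0*-1 + 4*5 + 3*0 = 11
Av = [-35, 1, -25, 11]
Then v^T (Av) = 3*-35 + -1*1 + 5*-25 + 0*11
= -105 + -1 + -125 + 0 = -231

-231


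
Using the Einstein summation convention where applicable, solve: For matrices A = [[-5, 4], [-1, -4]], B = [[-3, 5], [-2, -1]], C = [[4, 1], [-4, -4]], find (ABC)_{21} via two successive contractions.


(ABC)_{21} = sum_m (AB)_{2m} C_{m1}. First compute row 2 of AB.
(AB)_{21} = -1*-3 + -4*-2 = 11
(AB)_{22} = -1*5 + -4*-1 = -1
Now contract with column 1 of C:
(AB)_{21} * C_{11} = 11 * 4 = 44
(AB)_{22} * C_{21} = -1 * -4 = 4
(ABC)_{21} = 44 + 4 = 48

48


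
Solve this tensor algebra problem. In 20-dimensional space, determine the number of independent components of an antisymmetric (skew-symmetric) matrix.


An antisymmetric rank-2 tensor satisfies A_{ij} = -A_{ji}, so diagonal entries are zero.
The independent components are the upper-triangular entries: C(n, 2) = n(n-1)/2.
n = 20
C(20, 2) = 20 * 19 / 2 = 380 / 2 = 190

190


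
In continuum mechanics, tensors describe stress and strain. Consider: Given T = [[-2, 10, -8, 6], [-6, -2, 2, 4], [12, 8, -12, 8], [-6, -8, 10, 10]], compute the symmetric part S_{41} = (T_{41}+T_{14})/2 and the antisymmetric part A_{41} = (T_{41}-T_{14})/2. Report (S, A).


T_{41} = -6
T_{14} = 6
S_{41} = (-6 + 6)/2 = 0/2 = 0
A_{41} = (-6 - 6)/2 = -12/2 = -6
Check: S + A = 0 + -6 = -6 = T_{41}.

(0, -6)


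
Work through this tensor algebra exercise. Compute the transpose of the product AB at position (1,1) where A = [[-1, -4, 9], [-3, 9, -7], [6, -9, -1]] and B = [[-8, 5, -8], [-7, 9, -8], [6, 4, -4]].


(AB)^T_{ij} = (AB)_{ji} = sum_k A_{jk} B_{ki}.
For i=1, j=1 we need (AB)_{11}:
A_{11} * B_{11} = -1 * -8 = 8
A_{12} * B_{21} = -4 * -7 = 28
A_{13} * B_{31} = 9 * 6 = 54
Sum = 8 + 28 + 54 = 90

90


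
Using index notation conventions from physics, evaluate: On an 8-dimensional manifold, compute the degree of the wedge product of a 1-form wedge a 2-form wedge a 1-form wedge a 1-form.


The degree of a wedge product is the sum of the degrees of the individual forms.
Degrees: 1, 2, 1, 1
Total degree = 1 + 2 + 1 + 1 = 5

5


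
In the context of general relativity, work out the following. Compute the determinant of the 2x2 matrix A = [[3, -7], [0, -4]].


For a 2x2 matrix [[a, b], [c, d]], det = a*d - b*c.
a = 3, b = -7, c = 0, d = -4
a*d = 3 * -4 = -12
b*c = -7 * 0 = 0
det = -12 - 0 = -12

-12


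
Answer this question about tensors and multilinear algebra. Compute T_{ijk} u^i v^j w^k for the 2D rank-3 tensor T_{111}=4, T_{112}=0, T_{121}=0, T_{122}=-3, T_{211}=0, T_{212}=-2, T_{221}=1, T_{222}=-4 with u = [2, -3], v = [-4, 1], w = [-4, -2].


S = sum over i,j,k of T_{ijk} u_i v_j w_k. Expanding all 8 terms:
T_{111}*u_1*v_1*w_1 = 4*2*-4*-4 = 128  (running total: 128)
T_{112}*u_1*v_1*w_2 = 0*2*-4*-2 = 0  (running total: 128)
T_{121}*u_1*v_2*w_1 = 0*2*1*-4 = 0  (running total: 128)
T_{122}*u_1*v_2*w_2 = -3*2*1*-2 = 12  (running total: 140)
T_{211}*u_2*v_1*w_1 = 0*-3*-4*-4 = 0  (running total: 140)
T_{212}*u_2*v_1*w_2 = -2*-3*-4*-2 = 48  (running total: 188)
T_{221}*u_2*v_2*w_1 = 1*-3*1*-4 = 12  (running total: 200)
T_{222}*u_2*v_2*w_2 = -4*-3*1*-2 = -24  (running total: 176)
S = 176

176


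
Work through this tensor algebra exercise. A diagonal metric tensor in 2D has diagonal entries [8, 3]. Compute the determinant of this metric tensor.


For a diagonal metric, the determinant is the product of diagonal entries.
Diagonal entries: 8, 3
det(g) = 8 * 3 = 24

24


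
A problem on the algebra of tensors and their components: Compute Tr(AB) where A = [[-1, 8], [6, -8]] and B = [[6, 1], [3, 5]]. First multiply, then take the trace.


Tr(AB) = sum_i (AB)_{ii} where (AB)_{ii} = sum_k A_{ik} B_{ki}.
(AB)_{11} = -1*6 + 8*3 = 18
(AB)_{22} = 6*1 + -8*5 = -34
Tr(AB) = 18 + -34 = -16

-16


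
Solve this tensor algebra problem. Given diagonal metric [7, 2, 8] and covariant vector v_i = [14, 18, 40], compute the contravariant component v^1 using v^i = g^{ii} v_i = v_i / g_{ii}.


To raise an index with a diagonal metric: v^i = v_i / g_{ii}.
For index 1: v_1 = 14, g_{11} = 7
v^1 = 14 / 7 = 2

2


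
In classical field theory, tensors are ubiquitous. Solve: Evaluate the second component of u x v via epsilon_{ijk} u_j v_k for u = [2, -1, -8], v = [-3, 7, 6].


(u x v)_2 = sum_{j,k} epsilon_{2jk} u_j v_k. Only permutations of (1,2,3) contribute; the two non-zero terms are:
eps_{213} u_1 v_3 = -1 * 2 * 6 = -12
eps_{231} u_3 v_1 = 1 * -8 * -3 = 24
(u x v)_2 = 12

12


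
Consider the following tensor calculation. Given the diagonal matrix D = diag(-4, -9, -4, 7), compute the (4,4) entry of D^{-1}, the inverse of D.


For a diagonal matrix, the inverse has entries (D^{-1})_{ii} = 1/d_{ii}.
The diagonal entries are: d_{11} = -4, d_{22} = -9, d_{33} = -4, d_{44} = 7
We need (D^{-1})_{44} = 1/d_{44} = 1/7 = 1/7

1/7


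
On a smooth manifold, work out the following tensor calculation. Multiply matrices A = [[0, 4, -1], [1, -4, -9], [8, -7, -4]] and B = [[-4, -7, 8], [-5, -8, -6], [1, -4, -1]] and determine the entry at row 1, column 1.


(AB)_{ij} = sum_k A_{ik} B_{kj}.
For i=1, j=1:
A_{11} * B_{11} = 0 * -4 = 0
A_{12} * B_{21} = 4 * -5 = -20
A_{13} * B_{31} = -1 * 1 = -1
Sum = 0 + -20 + -1 = -21

-21


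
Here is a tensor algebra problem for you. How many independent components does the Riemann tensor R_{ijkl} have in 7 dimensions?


The Riemann tensor in d dimensions has d^2(d^2 - 1)/12 independent components.
d = 7, so d^2 = 49
d^2 - 1 = 48
d^2(d^2 - 1) = 49 * 48 = 2352
Divide by 12: 2352 / 12 = 196

196


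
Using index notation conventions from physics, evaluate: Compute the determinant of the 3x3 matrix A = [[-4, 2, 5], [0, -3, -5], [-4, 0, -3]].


Expanding along the first row, det(A) = a11*M_11 - a12*M_12 + a13*M_13, where M_1j is the (1,j) minor.
Minor M_11 = -3*-3 - -5*0 = 9
Minor M_12 = 0*-3 - -5*-4 = -20
Minor M_13 = 0*0 - -3*-4 = -12
det = -4*(9) - 2*(-20) + 5*(-12)
    = -36 - -40 + -60
    = -56

-56


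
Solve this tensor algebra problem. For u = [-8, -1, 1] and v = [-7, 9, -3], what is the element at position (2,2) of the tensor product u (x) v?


The outer product entry T_{ij} = u_i * v_j.
We need i=2, j=2.
u_2 = -1, v_2 = 9
T_{2,2} = -1 * 9 = -9

-9


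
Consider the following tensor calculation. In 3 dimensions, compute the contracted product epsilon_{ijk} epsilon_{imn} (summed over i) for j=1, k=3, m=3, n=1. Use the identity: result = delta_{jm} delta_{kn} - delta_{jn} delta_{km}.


Using the identity: epsilon_{ijk} epsilon_{imn} = delta_{jm} delta_{kn} - delta_{jn} delta_{km}.
delta_{13} = 0
delta_{31} = 0
delta_{11} = 1
delta_{33} = 1
Result = 0 * 0 - 1 * 1 = 0 - 1 = -1

-1


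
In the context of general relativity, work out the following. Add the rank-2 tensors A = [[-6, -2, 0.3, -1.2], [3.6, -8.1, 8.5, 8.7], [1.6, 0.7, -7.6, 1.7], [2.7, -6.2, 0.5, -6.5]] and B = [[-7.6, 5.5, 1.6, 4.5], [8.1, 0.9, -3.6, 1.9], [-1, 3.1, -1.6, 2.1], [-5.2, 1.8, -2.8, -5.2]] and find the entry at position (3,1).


Tensor addition is component-wise: (A + B)_{ij} = A_{ij} + B_{ij}.
A_{31} = 1.6
B_{31} = -1
(A + B)_{31} = 1.6 + -1 = 0.6

0.6


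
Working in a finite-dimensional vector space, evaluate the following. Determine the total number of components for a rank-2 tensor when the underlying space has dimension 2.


The number of components of a rank-r tensor in d dimensions is d^r.
Here d = 2 and r = 2.
2^2 = 4

4


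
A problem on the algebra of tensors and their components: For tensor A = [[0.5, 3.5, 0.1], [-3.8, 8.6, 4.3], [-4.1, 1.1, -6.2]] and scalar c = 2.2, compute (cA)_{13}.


Scalar multiplication: (cA)_{ij} = c * A_{ij}.
c = 2.2
A_{13} = 0.1
(cA)_{13} = 2.2 * 0.1 = 0.22

0.22


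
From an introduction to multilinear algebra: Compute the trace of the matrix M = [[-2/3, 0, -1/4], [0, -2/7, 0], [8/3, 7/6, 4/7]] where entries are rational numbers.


The trace is the sum of diagonal entries.
Diagonal: M[1,1] = -2/3, M[2,2] = -2/7, M[3,3] = 4/7
Tr(M) = -2/3 + -2/7 + 4/7
Computing step by step:
After adding M[1,1]: -2/3
After adding M[2,2]: -20/21
After adding M[3,3]: -8/21
Tr(M) = -8/21

-8/21


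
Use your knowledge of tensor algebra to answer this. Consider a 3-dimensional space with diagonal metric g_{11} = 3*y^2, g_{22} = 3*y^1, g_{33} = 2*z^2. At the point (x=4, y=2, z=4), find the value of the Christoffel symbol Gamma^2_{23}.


For a diagonal metric, Gamma^k_{ij} = (1/2) g^{kk} (dg_{ik}/dx_j + dg_{jk}/dx_i - dg_{ij}/dx_k).
The metric is diagonal, so g_{ab} = 0 for a != b.
At the given point: g_{11} = 12, g_{22} = 6, g_{33} = 32
g^{22} = 1/6
dg_{22}/dx_3 = dg_{22}/dx_3 = 0
dg_{32}/dx_2 = 0 (off-diagonal)
dg_{23}/dx_2 = 0 (off-diagonal)
Numerator = 0 + 0 - 0 = 0
Gamma^2_{23} = 0 / (2 * 6) = 0

0


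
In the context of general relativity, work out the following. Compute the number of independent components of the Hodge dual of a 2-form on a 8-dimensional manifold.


The Hodge dual of a p-form on an n-dimensional manifold is an (n-p)-form.
n = 8, p = 2, so dual degree = 8 - 2 = 6
The number of components is C(n, n-p) = C(8, 6) = 28

28


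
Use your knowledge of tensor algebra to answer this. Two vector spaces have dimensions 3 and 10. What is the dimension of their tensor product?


The dimension of a tensor product is the product of dimensions.
dim(V) = 3, dim(W) = 10
dim(V (x) W) = 3 * 10 = 30

30


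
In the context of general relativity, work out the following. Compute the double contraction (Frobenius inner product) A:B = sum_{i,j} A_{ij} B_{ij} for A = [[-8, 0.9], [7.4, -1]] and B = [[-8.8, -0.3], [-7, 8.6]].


A:B = sum over all i,j of A_{ij} * B_{ij}.
Row 1: -8*-8.8=70.4, 0.9*-0.3=-0.27 => row sum = 70.13
Row 2: 7.4*-7=-51.8, -1*8.6=-8.6 => row sum = -60.4
Total = 70.13 + -60.4 = 9.73

9.73


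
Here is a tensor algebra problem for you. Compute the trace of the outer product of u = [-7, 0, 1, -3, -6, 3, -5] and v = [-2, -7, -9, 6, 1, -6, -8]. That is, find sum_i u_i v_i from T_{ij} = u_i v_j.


The outer product gives T_{ij} = u_i v_j.
The trace (contraction) is Tr(T) = sum_i T_{ii} = sum_i u_i v_i.
Diagonal entries:
T_{11} = u_1 * v_1 = -7 * -2 = 14
T_{22} = u_2 * v_2 = 0 * -7 = 0
T_{33} = u_3 * v_3 = 1 * -9 = -9
T_{44} = u_4 * v_4 = -3 * 6 = -18
T_{55} = u_5 * v_5 = -6 * 1 = -6
T_{66} = u_6 * v_6 = 3 * -6 = -18
T_{77} = u_7 * v_7 = -5 * -8 = 40
Tr(T) = 14 + 0 + -9 + -18 + -6 + -18 + 40 = 3

3


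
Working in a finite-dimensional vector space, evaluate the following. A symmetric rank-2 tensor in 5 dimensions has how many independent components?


A symmetric rank-2 tensor in d dimensions has d(d+1)/2 independent components.
d = 5
d(d+1)/2 = 5 * 6 / 2 = 30 / 2 = 15

15


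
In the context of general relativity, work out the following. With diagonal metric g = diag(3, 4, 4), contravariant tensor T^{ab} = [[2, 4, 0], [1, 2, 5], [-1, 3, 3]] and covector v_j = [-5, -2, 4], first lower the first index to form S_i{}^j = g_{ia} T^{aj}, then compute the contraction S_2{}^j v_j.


Step 1: lower the first index. For a diagonal metric, g_{ia} T^{aj} = g_{ii} T^{ij} (no sum on i).
g_{22} = 4
S_2{}^1 = 4 * T^{21} = 4 * 1 = 4
S_2{}^2 = 4 * T^{22} = 4 * 2 = 8
S_2{}^3 = 4 * T^{23} = 4 * 5 = 20
Step 2: contract S_2{}^j with v_j.
S_2{}^1 * v_1 = 4 * -5 = -20
S_2{}^2 * v_2 = 8 * -2 = -16
S_2{}^3 * v_3 = 20 * 4 = 80
Result = -20 + -16 + 80 = 44

44


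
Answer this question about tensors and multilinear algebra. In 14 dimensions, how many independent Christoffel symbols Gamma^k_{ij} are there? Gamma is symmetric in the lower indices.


Christoffel symbols Gamma^k_{ij} are symmetric in i,j, so there are d * d(d+1)/2 independent symbols.
d = 14
d(d+1)/2 = 14 * 15 / 2 = 105
Total = 14 * 105 = 1470

1470


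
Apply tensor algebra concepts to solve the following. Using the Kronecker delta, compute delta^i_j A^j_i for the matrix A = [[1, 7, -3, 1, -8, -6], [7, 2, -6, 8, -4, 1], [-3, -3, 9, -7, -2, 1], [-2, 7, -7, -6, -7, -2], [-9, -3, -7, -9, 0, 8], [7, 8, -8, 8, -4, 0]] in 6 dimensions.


The contraction (trace) of a rank-2 tensor is the sum of its diagonal elements.
Diagonal entries: A[1,1] = 1, A[2,2] = 2, A[3,3] = 9, A[4,4] = -6, A[5,5] = 0, A[6,6] = 0
Tr(A) = 1 + 2 + 9 + -6 + 0 + 0 = 6

6


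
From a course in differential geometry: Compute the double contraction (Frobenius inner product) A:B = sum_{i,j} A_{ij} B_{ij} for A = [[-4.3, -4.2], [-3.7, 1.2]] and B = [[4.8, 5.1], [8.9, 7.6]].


A:B = sum over all i,j of A_{ij} * B_{ij}.
Row 1: -4.3*4.8=-20.64, -4.2*5.1=-21.42 => row sum = -42.06
Row 2: -3.7*8.9=-32.93, 1.2*7.6=9.12 => row sum = -23.81
Total = -42.06 + -23.81 = -65.87

-65.87


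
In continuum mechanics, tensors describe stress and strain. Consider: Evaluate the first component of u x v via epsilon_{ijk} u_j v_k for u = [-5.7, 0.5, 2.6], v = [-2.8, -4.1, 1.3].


(u x v)_1 = sum_{j,k} epsilon_{1jk} u_j v_k. Only permutations of (1,2,3) contribute; the two non-zero terms are:
eps_{123} u_2 v_3 = 1 * 0.5 * 1.3 = 0.65
eps_{132} u_3 v_2 = -1 * 2.6 * -4.1 = 10.66
(u x v)_1 = 11.31

11.31


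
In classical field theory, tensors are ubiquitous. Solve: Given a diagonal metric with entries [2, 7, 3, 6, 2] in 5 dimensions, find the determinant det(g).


For a diagonal metric, the determinant is the product of diagonal entries.
Diagonal entries: 2, 7, 3, 6, 2
det(g) = 2 * 7 * 3 * 6 * 2 = 504

504


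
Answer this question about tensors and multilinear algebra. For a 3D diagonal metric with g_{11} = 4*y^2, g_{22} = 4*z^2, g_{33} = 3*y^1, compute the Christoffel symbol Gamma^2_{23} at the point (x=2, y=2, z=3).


For a diagonal metric, Gamma^k_{ij} = (1/2) g^{kk} (dg_{ik}/dx_j + dg_{jk}/dx_i - dg_{ij}/dx_k).
The metric is diagonal, so g_{ab} = 0 for a != b.
At the given point: g_{11} = 16, g_{22} = 36, g_{33} = 6
g^{22} = 1/36
dg_{22}/dx_3 = dg_{22}/dx_3 = 24
dg_{32}/dx_2 = 0 (off-diagonal)
dg_{23}/dx_2 = 0 (off-diagonal)
Numerator = 24 + 0 - 0 = 24
Gamma^2_{23} = 24 / (2 * 36) = 1/3

1/3


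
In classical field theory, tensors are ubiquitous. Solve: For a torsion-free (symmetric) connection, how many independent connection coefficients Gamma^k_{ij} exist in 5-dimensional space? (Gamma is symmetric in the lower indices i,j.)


Christoffel symbols Gamma^k_{ij} are symmetric in i,j, so there are d * d(d+1)/2 independent symbols.
d = 5
d(d+1)/2 = 5 * 6 / 2 = 15
Total = 5 * 15 = 75

75


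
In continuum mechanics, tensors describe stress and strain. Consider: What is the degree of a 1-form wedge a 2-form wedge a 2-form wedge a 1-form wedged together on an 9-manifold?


The degree of a wedge product is the sum of the degrees of the individual forms.
Degrees: 1, 2, 2, 1
Total degree = 1 + 2 + 2 + 1 = 6

6


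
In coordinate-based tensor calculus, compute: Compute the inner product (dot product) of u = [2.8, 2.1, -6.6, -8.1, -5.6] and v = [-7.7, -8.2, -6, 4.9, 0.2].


The inner product u . v = sum of u_i * v_i.
Term-by-term: 2.8 * -7.7, 2.1 * -8.2, -6.6 * -6, -8.1 * 4.9, -5.6 * 0.2
Products: -21.56, -17.22, 39.6, -39.69, -1.12
Sum = -21.56 + -17.22 + 39.6 + -39.69 + -1.12 = -39.99

-39.99


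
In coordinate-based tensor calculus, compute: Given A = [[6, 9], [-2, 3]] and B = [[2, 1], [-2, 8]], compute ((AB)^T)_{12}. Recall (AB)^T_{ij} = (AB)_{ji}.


(AB)^T_{ij} = (AB)_{ji} = sum_k A_{jk} B_{ki}.
For i=1, j=2 we need (AB)_{21}:
A_{21} * B_{11} = -2 * 2 = -4
A_{22} * B_{21} = 3 * -2 = -6
Sum = -4 + -6 = -10

-10


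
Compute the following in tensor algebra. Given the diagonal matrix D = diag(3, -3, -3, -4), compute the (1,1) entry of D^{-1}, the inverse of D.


For a diagonal matrix, the inverse has entries (D^{-1})_{ii} = 1/d_{ii}.
The diagonal entries are: d_{11} = 3, d_{22} = -3, d_{33} = -3, d_{44} = -4
We need (D^{-1})_{11} = 1/d_{11} = 1/3 = 1/3

1/3


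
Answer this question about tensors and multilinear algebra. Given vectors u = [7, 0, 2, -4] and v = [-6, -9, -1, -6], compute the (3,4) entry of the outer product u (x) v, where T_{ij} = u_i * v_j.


The outer product entry T_{ij} = u_i * v_j.
We need i=3, j=4.
u_3 = 2, v_4 = -6
T_{3,4} = 2 * -6 = -12

-12


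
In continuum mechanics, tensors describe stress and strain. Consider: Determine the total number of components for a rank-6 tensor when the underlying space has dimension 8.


The number of components of a rank-r tensor in d dimensions is d^r.
Here d = 8 and r = 6.
8^6 = 262144

262144


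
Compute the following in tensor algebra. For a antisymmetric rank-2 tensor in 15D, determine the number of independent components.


A antisymmetric rank-2 tensor in d dimensions has d(d-1)/2 independent components.
d = 15
d(d-1)/2 = 15 * 14 / 2 = 210 / 2 = 105

105


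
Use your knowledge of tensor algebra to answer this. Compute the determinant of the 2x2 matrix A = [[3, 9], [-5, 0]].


For a 2x2 matrix [[a, b], [c, d]], det = a*d - b*c.
a = 3, b = 9, c = -5, d = 0
a*d = 3 * 0 = 0
b*c = 9 * -5 = -45
det = 0 - -45 = 45

45


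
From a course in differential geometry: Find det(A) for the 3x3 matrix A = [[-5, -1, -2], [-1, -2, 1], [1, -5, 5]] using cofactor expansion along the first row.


Expanding along the first row, det(A) = a11*M_11 - a12*M_12 + a13*M_13, where M_1j is the (1,j) minor.
Minor M_11 = -2*5 - 1*-5 = -5
Minor M_12 = -1*5 - 1*1 = -6
Minor M_13 = -1*-5 - -2*1 = 7
det = -5*(-5) - -1*(-6) + -2*(7)
    = 25 - 6 + -14
    = 5

5


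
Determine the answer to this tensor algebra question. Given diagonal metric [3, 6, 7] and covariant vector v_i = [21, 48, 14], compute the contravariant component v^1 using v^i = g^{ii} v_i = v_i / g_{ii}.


To raise an index with a diagonal metric: v^i = v_i / g_{ii}.
For index 1: v_1 = 21, g_{11} = 3
v^1 = 21 / 3 = 7

7
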